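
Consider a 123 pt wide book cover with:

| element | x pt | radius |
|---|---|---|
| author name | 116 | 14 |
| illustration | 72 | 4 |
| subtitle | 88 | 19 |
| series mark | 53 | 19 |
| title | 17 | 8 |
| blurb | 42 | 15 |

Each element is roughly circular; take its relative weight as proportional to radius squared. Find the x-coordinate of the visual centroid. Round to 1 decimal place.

x ≈ 69.8

Weights ∝ r²: author name 14² = 196, illustration 4² = 16, subtitle 19² = 361, series mark 19² = 361, title 8² = 64, blurb 15² = 225; Σw = 1223.
Σw·x = 196·116 + 16·72 + 361·88 + 361·53 + 64·17 + 225·42 = 85327, so x̄ = 85327/1223 ≈ 69.77.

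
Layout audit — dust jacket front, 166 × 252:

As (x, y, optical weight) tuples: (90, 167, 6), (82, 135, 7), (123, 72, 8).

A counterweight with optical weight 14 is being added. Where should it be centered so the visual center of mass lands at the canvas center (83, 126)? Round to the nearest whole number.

(58, 135)

New total weight: (6 + 7 + 8) + 14 = 35.
x: need Σw·x = 35·83 = 2905. Existing = 6·90 + 7·82 + 8·123 = 2098. Remainder 807 / 14 ≈ 57.64.
y: need Σw·y = 35·126 = 4410. Existing = 6·167 + 7·135 + 8·72 = 2523. Remainder 1887 / 14 ≈ 134.79.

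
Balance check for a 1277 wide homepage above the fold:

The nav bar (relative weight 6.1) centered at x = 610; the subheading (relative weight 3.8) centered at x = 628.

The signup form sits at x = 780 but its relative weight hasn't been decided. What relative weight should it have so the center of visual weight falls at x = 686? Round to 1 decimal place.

w ≈ 7.3

Fixed elements: Σw = 6.1 + 3.8 = 9.9, Σw·x = 6.1·610 + 3.8·628 = 6107.4.
Balance at x = 686 requires (6107.4 + w·780) / (9.9 + w) = 686.
Rearranging, w·(780 − 686) = 686·9.9 − 6107.4 = 684.0, so w ≈ 684.0/94 = 7.28.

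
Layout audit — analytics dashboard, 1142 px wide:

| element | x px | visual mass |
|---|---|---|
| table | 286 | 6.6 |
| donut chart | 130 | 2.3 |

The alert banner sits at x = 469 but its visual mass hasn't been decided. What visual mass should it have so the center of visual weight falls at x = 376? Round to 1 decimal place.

Known weights sum to 6.6 + 2.3 = 8.9; their moment is 6.6·286 + 2.3·130 = 2186.6.
Set Σw·x/Σw = 376: (2186.6 + 469w) = 376·(8.9 + w).
Solving: w = (376·8.9 − 2186.6) / (469 − 376) = 1159.8 / 93 ≈ 12.47.

w ≈ 12.5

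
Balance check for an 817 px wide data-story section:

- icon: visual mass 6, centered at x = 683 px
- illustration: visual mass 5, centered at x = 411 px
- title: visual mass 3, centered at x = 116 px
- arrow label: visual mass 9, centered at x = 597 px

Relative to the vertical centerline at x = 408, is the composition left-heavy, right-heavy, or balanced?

right-heavy

Weights sum to 6 + 5 + 3 + 9 = 23.
x: (6·683 + 5·411 + 3·116 + 9·597) / 23 = 11874 / 23 ≈ 516.26
516.3 vs midline 408 → right-heavy.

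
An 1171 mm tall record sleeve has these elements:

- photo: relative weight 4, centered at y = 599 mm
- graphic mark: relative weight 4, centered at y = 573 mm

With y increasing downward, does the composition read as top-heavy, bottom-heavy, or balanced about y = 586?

balanced

Σw = 4 + 4 = 8.
y: (4·599 + 4·573) / 8 = 4688 / 8 ≈ 586.00
That equals the midline 586 — balanced.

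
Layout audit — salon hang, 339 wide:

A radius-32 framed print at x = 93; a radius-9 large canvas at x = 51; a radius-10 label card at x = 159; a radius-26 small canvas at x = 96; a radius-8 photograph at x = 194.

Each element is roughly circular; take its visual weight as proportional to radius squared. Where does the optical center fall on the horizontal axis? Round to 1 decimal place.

r² weights: framed print 32² = 1024, large canvas 9² = 81, label card 10² = 100, small canvas 26² = 676, photograph 8² = 64. Total = 1945.
x: (1024·93 + 81·51 + 100·159 + 676·96 + 64·194) / 1945 = 192575 / 1945 ≈ 99.01

x ≈ 99.0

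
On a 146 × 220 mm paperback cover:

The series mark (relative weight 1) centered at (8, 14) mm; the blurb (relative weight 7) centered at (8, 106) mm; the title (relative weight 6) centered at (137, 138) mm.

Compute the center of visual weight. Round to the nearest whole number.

(63, 113)

Weights sum to 1 + 7 + 6 = 14.
x: (1·8 + 7·8 + 6·137) / 14 = 886 / 14 ≈ 63.29
y: (1·14 + 7·106 + 6·138) / 14 = 1584 / 14 ≈ 113.14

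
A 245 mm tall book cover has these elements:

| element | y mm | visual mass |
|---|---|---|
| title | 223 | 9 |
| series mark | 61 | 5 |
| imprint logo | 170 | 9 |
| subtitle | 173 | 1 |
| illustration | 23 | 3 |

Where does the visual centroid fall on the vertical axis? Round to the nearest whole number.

y ≈ 151

Weights sum to 9 + 5 + 9 + 1 + 3 = 27.
y: (9·223 + 5·61 + 9·170 + 1·173 + 3·23) / 27 = 4084 / 27 ≈ 151.26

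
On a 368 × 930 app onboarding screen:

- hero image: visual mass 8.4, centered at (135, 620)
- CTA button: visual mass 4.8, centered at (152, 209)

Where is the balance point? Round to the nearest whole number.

Σw = 8.4 + 4.8 = 13.2.
x-moment: 8.4·135 + 4.8·152 = 1863.6; centroid 1863.6/13.2 ≈ 141.18.
y-moment: 8.4·620 + 4.8·209 = 6211.2; centroid 6211.2/13.2 ≈ 470.55.

(141, 471)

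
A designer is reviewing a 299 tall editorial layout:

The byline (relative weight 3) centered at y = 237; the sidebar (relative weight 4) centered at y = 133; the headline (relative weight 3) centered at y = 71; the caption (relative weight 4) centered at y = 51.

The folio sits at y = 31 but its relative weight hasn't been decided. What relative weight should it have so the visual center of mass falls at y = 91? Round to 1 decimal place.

w ≈ 6.4

Known weights sum to 3 + 4 + 3 + 4 = 14; their moment is 3·237 + 4·133 + 3·71 + 4·51 = 1660.
Balance at y = 91 requires (1660 + w·31) / (14 + w) = 91.
Rearranging, w·(31 − 91) = 91·14 − 1660 = -386, so w ≈ -386/-60 = 6.43.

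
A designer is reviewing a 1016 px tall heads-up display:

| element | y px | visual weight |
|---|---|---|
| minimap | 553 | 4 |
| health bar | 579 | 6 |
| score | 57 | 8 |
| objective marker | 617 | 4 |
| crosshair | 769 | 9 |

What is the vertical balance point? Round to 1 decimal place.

Σw = 4 + 6 + 8 + 4 + 9 = 31.
y: (4·553 + 6·579 + 8·57 + 4·617 + 9·769) / 31 = 15531 / 31 ≈ 501.00

y ≈ 501.0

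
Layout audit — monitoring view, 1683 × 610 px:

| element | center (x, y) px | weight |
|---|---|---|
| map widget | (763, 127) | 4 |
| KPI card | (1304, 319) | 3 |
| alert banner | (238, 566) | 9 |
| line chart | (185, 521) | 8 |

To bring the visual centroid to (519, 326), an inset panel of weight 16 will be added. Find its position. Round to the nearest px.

(636, 145)

With the inset panel, Σw becomes 4 + 3 + 9 + 8 + 16 = 40.
Along x: (10586 + 16·x) / 40 = 519 (existing moment 4·763 + 3·1304 + 9·238 + 8·185 = 10586) ⇒ x = (20760 − 10586) / 16 ≈ 635.88.
Along y: (10727 + 16·y) / 40 = 326 (existing moment 4·127 + 3·319 + 9·566 + 8·521 = 10727) ⇒ y = (13040 − 10727) / 16 ≈ 144.56.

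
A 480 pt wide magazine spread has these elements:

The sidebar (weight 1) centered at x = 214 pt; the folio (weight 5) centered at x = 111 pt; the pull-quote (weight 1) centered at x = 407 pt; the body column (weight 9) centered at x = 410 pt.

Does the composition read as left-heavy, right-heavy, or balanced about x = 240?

Σw = 1 + 5 + 1 + 9 = 16.
x-moment: 1·214 + 5·111 + 1·407 + 9·410 = 4866; centroid 4866/16 ≈ 304.12.
304.1 vs midline 240 → right-heavy.

right-heavy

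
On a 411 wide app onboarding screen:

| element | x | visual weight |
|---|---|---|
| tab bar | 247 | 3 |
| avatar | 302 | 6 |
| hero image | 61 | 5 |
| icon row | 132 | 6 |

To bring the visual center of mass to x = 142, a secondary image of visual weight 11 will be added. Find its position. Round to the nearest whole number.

x ≈ 68

With the secondary image, Σw becomes 3 + 6 + 5 + 6 + 11 = 31.
Along x: (3650 + 11·x) / 31 = 142 (existing moment 3·247 + 6·302 + 5·61 + 6·132 = 3650) ⇒ x = (4402 − 3650) / 11 ≈ 68.36.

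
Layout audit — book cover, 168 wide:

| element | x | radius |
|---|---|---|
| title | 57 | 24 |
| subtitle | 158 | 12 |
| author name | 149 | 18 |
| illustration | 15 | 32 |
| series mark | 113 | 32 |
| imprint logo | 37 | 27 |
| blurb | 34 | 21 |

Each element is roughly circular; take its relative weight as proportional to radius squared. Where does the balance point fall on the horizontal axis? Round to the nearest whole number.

x ≈ 65

Weights ∝ r²: title 24² = 576, subtitle 12² = 144, author name 18² = 324, illustration 32² = 1024, series mark 32² = 1024, imprint logo 27² = 729, blurb 21² = 441; Σw = 4262.
Σw·x = 576·57 + 144·158 + 324·149 + 1024·15 + 1024·113 + 729·37 + 441·34 = 276899, so x̄ = 276899/4262 ≈ 64.97.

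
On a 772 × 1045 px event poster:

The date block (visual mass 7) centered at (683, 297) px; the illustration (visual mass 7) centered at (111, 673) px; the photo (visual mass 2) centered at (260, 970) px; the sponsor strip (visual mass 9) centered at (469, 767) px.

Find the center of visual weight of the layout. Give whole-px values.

(412, 625)

Weights sum to 7 + 7 + 2 + 9 = 25.
x-moment: 7·683 + 7·111 + 2·260 + 9·469 = 10299; centroid 10299/25 ≈ 411.96.
y-moment: 7·297 + 7·673 + 2·970 + 9·767 = 15633; centroid 15633/25 ≈ 625.32.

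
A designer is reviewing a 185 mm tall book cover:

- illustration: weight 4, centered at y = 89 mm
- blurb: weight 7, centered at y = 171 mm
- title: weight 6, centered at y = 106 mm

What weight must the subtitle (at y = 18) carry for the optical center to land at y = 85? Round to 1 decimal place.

w ≈ 11.1

Fixed elements: Σw = 4 + 7 + 6 = 17, Σw·y = 4·89 + 7·171 + 6·106 = 2189.
Balance at y = 85 requires (2189 + w·18) / (17 + w) = 85.
So w = (85·17 − 2189)/(18 − 85) = -744/-67 ≈ 11.10.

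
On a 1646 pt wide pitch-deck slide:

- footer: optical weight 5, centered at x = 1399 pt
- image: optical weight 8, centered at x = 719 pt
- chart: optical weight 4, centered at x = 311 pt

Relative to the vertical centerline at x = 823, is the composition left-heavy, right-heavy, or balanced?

Total weight = 5 + 8 + 4 = 17.
x-moment: 5·1399 + 8·719 + 4·311 = 13991; centroid 13991/17 ≈ 823.00.
The centroid 823.00 matches the midline at 823, so the layout is balanced.

balanced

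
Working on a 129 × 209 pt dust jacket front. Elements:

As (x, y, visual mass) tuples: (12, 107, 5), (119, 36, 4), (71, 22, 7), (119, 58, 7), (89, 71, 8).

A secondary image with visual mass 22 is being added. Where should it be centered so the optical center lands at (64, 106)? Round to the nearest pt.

(37, 173)

After adding the secondary image, total weight = 5 + 4 + 7 + 7 + 8 + 22 = 53.
Along x: (2578 + 22·x) / 53 = 64 (existing moment 5·12 + 4·119 + 7·71 + 7·119 + 8·89 = 2578) ⇒ x = (3392 − 2578) / 22 ≈ 37.00.
Along y: (1807 + 22·y) / 53 = 106 (existing moment 5·107 + 4·36 + 7·22 + 7·58 + 8·71 = 1807) ⇒ y = (5618 − 1807) / 22 ≈ 173.23.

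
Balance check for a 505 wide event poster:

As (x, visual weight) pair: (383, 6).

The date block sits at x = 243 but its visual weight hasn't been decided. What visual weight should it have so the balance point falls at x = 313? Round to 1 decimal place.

w ≈ 6.0

The single fixed element contributes weight 6, moment 6·383 = 2298.
For the centroid to hit 313: (2298 + w·243) / (6 + w) = 313.
Rearranging, w·(243 − 313) = 313·6 − 2298 = -420, so w ≈ -420/-70 = 6.00.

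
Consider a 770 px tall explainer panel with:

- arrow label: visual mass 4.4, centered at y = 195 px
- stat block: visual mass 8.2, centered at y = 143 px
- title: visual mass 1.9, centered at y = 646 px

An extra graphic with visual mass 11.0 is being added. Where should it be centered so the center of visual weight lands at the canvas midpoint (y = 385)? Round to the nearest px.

y ≈ 596

With the extra graphic, Σw becomes 4.4 + 8.2 + 1.9 + 11.0 = 25.5.
Along y: (3258.0 + 11.0·y) / 25.5 = 385 (existing moment 4.4·195 + 8.2·143 + 1.9·646 = 3258.0) ⇒ y = (9817.5 − 3258.0) / 11.0 ≈ 596.32.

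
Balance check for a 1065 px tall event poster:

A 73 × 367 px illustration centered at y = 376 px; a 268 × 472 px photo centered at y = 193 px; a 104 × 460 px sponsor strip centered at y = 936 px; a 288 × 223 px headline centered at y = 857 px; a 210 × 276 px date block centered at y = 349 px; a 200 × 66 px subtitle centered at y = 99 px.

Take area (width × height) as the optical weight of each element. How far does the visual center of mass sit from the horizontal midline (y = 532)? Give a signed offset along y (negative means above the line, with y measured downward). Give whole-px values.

≈ -69 px

Taking area as weight: illustration 73·367 = 26791, photo 268·472 = 126496, sponsor strip 104·460 = 47840, headline 288·223 = 64224, date block 210·276 = 57960, subtitle 200·66 = 13200. Sum 336511.
y: (26791·376 + 126496·193 + 47840·936 + 64224·857 + 57960·349 + 13200·99) / 336511 = 155840192 / 336511 ≈ 463.11
Difference: 463.11 − 532 ≈ -68.89.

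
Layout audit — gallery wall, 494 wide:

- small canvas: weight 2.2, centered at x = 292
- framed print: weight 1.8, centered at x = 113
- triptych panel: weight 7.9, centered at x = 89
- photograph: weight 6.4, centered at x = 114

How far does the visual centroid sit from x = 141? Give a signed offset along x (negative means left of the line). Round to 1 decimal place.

Weights sum to 2.2 + 1.8 + 7.9 + 6.4 = 18.3.
x-moment: 2.2·292 + 1.8·113 + 7.9·89 + 6.4·114 = 2278.5; centroid 2278.5/18.3 ≈ 124.51.
Difference: 124.51 − 141 ≈ -16.49.

≈ -16.5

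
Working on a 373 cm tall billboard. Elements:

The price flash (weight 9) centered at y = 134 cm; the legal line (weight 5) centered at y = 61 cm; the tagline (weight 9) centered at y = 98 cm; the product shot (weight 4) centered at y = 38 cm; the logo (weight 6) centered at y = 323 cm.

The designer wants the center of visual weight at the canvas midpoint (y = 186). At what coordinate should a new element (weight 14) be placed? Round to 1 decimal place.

New total weight: (9 + 5 + 9 + 4 + 6) + 14 = 47.
Along y: (4483 + 14·y) / 47 = 186 (existing moment 9·134 + 5·61 + 9·98 + 4·38 + 6·323 = 4483) ⇒ y = (8742 − 4483) / 14 ≈ 304.21.

y ≈ 304.2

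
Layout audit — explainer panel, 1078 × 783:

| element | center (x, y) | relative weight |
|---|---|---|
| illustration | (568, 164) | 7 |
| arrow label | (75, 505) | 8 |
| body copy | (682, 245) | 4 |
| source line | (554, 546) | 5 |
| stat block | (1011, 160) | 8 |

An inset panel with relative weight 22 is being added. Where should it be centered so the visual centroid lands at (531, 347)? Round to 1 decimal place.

(477.8, 389.1)

With the inset panel, Σw becomes 7 + 8 + 4 + 5 + 8 + 22 = 54.
x: target moment 54×531 = 28674; current 7·568 + 8·75 + 4·682 + 5·554 + 8·1011 = 18162; the inset panel supplies 10512, so x = 10512/22 ≈ 477.82.
y: target moment 54×347 = 18738; current 7·164 + 8·505 + 4·245 + 5·546 + 8·160 = 10178; the inset panel supplies 8560, so y = 8560/22 ≈ 389.09.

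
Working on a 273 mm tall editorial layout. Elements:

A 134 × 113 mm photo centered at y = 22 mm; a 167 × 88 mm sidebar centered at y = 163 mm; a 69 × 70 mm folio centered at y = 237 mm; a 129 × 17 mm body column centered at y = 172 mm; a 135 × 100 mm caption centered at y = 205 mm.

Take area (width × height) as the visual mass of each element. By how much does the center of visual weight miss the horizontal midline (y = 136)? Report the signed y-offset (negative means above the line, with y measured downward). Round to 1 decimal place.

Taking area as weight: photo 134·113 = 15142, sidebar 167·88 = 14696, folio 69·70 = 4830, body column 129·17 = 2193, caption 135·100 = 13500. Sum 50361.
Σw·y = 15142·22 + 14696·163 + 4830·237 + 2193·172 + 13500·205 = 7017978, so ȳ = 7017978/50361 ≈ 139.35.
Against y = 136, that's 139.35 − 136 = 3.35.

≈ 3.4 mm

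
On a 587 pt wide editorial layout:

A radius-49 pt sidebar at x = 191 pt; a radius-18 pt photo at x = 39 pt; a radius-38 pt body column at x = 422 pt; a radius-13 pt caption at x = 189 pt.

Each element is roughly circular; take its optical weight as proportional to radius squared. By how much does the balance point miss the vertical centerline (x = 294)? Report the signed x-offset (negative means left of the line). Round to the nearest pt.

Weights ∝ r²: sidebar 49² = 2401, photo 18² = 324, body column 38² = 1444, caption 13² = 169; Σw = 4338.
x-moment: 2401·191 + 324·39 + 1444·422 + 169·189 = 1112536; centroid 1112536/4338 ≈ 256.46.
Offset from x = 294: 256.46 − 294 ≈ -37.54.

≈ -38 pt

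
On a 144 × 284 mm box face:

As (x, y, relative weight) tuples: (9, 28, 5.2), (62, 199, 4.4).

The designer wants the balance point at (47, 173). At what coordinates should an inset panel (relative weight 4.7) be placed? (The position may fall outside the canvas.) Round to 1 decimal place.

(75.0, 309.1)

New total weight: (5.2 + 4.4) + 4.7 = 14.3.
Along x: (319.6 + 4.7·x) / 14.3 = 47 (existing moment 5.2·9 + 4.4·62 = 319.6) ⇒ x = (672.1 − 319.6) / 4.7 ≈ 75.00.
Along y: (1021.2 + 4.7·y) / 14.3 = 173 (existing moment 5.2·28 + 4.4·199 = 1021.2) ⇒ y = (2473.9 − 1021.2) / 4.7 ≈ 309.09.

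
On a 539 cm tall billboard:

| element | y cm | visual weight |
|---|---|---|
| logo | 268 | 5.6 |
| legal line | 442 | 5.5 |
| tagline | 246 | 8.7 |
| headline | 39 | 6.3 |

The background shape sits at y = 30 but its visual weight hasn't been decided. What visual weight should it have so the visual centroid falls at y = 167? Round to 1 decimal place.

Fixed elements: Σw = 5.6 + 5.5 + 8.7 + 6.3 = 26.1, Σw·y = 5.6·268 + 5.5·442 + 8.7·246 + 6.3·39 = 6317.7.
Set Σw·y/Σw = 167: (6317.7 + 30w) = 167·(26.1 + w).
Solving: w = (167·26.1 − 6317.7) / (30 − 167) = -1959.0 / -137 ≈ 14.30.

w ≈ 14.3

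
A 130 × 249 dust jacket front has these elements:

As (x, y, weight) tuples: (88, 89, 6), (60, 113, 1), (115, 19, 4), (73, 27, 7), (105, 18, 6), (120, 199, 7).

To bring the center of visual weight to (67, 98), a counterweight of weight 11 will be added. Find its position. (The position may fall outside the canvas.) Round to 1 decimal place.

(-19.5, 154.8)

After adding the counterweight, total weight = 6 + 1 + 4 + 7 + 6 + 7 + 11 = 42.
x: target moment 42×67 = 2814; current 6·88 + 1·60 + 4·115 + 7·73 + 6·105 + 7·120 = 3029; the counterweight supplies -215, so x = -215/11 ≈ -19.55.
y: target moment 42×98 = 4116; current 6·89 + 1·113 + 4·19 + 7·27 + 6·18 + 7·199 = 2413; the counterweight supplies 1703, so y = 1703/11 ≈ 154.82.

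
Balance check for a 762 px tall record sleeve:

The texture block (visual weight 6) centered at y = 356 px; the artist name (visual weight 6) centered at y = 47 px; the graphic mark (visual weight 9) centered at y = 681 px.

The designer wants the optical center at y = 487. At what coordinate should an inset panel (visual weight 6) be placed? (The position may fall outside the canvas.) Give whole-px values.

y ≈ 767

After adding the inset panel, total weight = 6 + 6 + 9 + 6 = 27.
y: need Σw·y = 27·487 = 13149. Existing = 6·356 + 6·47 + 9·681 = 8547. Remainder 4602 / 6 ≈ 767.00.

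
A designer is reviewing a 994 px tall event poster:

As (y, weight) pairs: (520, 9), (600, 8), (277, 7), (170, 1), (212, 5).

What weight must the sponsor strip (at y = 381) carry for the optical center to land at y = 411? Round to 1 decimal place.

w ≈ 10.6

Known weights sum to 9 + 8 + 7 + 1 + 5 = 30; their moment is 9·520 + 8·600 + 7·277 + 1·170 + 5·212 = 12649.
For the centroid to hit 411: (12649 + w·381) / (30 + w) = 411.
Rearranging, w·(381 − 411) = 411·30 − 12649 = -319, so w ≈ -319/-30 = 10.63.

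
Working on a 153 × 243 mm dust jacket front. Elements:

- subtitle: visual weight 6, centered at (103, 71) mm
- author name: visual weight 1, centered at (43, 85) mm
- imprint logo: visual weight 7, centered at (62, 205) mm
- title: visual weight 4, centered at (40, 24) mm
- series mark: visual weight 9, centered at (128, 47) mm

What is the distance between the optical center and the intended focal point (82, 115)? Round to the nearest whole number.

≈ 25 mm

Σw = 6 + 1 + 7 + 4 + 9 = 27.
Σw·x = 6·103 + 1·43 + 7·62 + 4·40 + 9·128 = 2407, so x̄ = 2407/27 ≈ 89.15.
Σw·y = 6·71 + 1·85 + 7·205 + 4·24 + 9·47 = 2465, so ȳ = 2465/27 ≈ 91.30.
Relative to (82, 115): Δ = (7.15, -23.70); |Δ| = √(7.15² + -23.70²) ≈ 24.76.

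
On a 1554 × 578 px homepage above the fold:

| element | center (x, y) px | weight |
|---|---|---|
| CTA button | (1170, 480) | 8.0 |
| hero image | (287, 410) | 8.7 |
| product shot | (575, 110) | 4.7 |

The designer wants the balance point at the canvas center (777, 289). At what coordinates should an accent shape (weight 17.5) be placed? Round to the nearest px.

(895, 190)

With the accent shape, Σw becomes 8.0 + 8.7 + 4.7 + 17.5 = 38.9.
x: need Σw·x = 38.9·777 = 30225.3. Existing = 8.0·1170 + 8.7·287 + 4.7·575 = 14559.4. Remainder 15665.9 / 17.5 ≈ 895.19.
y: need Σw·y = 38.9·289 = 11242.1. Existing = 8.0·480 + 8.7·410 + 4.7·110 = 7924.0. Remainder 3318.1 / 17.5 ≈ 189.61.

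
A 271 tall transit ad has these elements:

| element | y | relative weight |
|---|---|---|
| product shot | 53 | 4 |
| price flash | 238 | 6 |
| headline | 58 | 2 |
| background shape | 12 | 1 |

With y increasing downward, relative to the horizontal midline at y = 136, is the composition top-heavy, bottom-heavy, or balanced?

balanced

Σw = 4 + 6 + 2 + 1 = 13.
Σw·y = 4·53 + 6·238 + 2·58 + 1·12 = 1768, so ȳ = 1768/13 ≈ 136.00.
That equals the midline 136 — balanced.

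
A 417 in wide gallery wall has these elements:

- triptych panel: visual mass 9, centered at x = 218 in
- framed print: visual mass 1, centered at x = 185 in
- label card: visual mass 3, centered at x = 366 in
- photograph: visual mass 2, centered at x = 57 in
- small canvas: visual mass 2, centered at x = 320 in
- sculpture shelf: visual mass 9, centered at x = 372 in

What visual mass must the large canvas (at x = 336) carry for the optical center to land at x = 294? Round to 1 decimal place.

w ≈ 7.1

Fixed elements: Σw = 9 + 1 + 3 + 2 + 2 + 9 = 26, Σw·x = 9·218 + 1·185 + 3·366 + 2·57 + 2·320 + 9·372 = 7347.
For the centroid to hit 294: (7347 + w·336) / (26 + w) = 294.
So w = (294·26 − 7347)/(336 − 294) = 297/42 ≈ 7.07.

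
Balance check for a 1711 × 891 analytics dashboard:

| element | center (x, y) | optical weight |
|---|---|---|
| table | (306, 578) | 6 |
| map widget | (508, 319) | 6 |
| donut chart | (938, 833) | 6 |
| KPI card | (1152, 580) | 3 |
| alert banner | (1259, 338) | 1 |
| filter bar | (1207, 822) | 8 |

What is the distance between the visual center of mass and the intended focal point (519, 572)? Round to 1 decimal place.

Weights sum to 6 + 6 + 6 + 3 + 1 + 8 = 30.
x: (6·306 + 6·508 + 6·938 + 3·1152 + 1·1259 + 8·1207) / 30 = 24883 / 30 ≈ 829.43
y: (6·578 + 6·319 + 6·833 + 3·580 + 1·338 + 8·822) / 30 = 19034 / 30 ≈ 634.47
From (519, 572): dx = 310.43, dy = 62.47, so the distance is √(dx²+dy²) ≈ 316.66.

≈ 316.7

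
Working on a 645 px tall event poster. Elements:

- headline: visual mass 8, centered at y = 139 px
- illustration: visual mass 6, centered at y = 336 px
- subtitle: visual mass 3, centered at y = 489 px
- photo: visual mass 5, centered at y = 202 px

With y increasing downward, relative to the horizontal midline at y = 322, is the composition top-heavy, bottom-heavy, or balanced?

Σw = 8 + 6 + 3 + 5 = 22.
y-moment: 8·139 + 6·336 + 3·489 + 5·202 = 5605; centroid 5605/22 ≈ 254.77.
254.8 lies above (smaller y than) the midline 322, so the layout is top-heavy.

top-heavy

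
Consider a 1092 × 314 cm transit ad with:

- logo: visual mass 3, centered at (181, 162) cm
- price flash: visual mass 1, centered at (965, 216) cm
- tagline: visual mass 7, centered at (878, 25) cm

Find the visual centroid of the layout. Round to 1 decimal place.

Total weight = 3 + 1 + 7 = 11.
x: (3·181 + 1·965 + 7·878) / 11 = 7654 / 11 ≈ 695.82
y: (3·162 + 1·216 + 7·25) / 11 = 877 / 11 ≈ 79.73

(695.8, 79.7)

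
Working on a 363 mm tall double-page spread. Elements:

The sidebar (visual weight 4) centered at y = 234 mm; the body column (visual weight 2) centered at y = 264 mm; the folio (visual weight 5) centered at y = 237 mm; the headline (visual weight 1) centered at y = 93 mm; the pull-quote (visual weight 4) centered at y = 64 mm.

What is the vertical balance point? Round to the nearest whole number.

Σw = 4 + 2 + 5 + 1 + 4 = 16.
Σw·y = 4·234 + 2·264 + 5·237 + 1·93 + 4·64 = 2998, so ȳ = 2998/16 ≈ 187.38.

y ≈ 187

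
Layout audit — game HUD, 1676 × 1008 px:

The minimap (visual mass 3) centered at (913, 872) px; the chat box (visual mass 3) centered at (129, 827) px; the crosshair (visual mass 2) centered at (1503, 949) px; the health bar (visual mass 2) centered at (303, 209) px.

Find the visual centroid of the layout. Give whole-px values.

Weights sum to 3 + 3 + 2 + 2 = 10.
x-moment: 3·913 + 3·129 + 2·1503 + 2·303 = 6738; centroid 6738/10 ≈ 673.80.
y-moment: 3·872 + 3·827 + 2·949 + 2·209 = 7413; centroid 7413/10 ≈ 741.30.

(674, 741)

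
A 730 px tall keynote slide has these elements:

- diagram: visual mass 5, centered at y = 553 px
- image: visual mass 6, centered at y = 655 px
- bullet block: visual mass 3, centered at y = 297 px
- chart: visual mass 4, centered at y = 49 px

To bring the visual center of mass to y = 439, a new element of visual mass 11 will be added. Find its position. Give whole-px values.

With the new element, Σw becomes 5 + 6 + 3 + 4 + 11 = 29.
y: need Σw·y = 29·439 = 12731. Existing = 5·553 + 6·655 + 3·297 + 4·49 = 7782. Remainder 4949 / 11 ≈ 449.91.

y ≈ 450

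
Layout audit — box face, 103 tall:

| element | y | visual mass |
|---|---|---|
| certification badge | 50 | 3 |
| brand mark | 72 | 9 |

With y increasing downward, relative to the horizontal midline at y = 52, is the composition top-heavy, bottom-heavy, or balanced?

bottom-heavy

Σw = 3 + 9 = 12.
y: (3·50 + 9·72) / 12 = 798 / 12 ≈ 66.50
66.5 lies below (larger y than) the midline 52, so the layout is bottom-heavy.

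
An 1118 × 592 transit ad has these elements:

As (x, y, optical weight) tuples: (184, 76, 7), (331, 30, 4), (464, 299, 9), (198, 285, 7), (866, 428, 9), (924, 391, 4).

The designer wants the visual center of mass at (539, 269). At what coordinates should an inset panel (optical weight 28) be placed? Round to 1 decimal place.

(606.7, 269.2)

After adding the inset panel, total weight = 7 + 4 + 9 + 7 + 9 + 4 + 28 = 68.
Along x: (19664 + 28·x) / 68 = 539 (existing moment 7·184 + 4·331 + 9·464 + 7·198 + 9·866 + 4·924 = 19664) ⇒ x = (36652 − 19664) / 28 ≈ 606.71.
Along y: (10754 + 28·y) / 68 = 269 (existing moment 7·76 + 4·30 + 9·299 + 7·285 + 9·428 + 4·391 = 10754) ⇒ y = (18292 − 10754) / 28 ≈ 269.21.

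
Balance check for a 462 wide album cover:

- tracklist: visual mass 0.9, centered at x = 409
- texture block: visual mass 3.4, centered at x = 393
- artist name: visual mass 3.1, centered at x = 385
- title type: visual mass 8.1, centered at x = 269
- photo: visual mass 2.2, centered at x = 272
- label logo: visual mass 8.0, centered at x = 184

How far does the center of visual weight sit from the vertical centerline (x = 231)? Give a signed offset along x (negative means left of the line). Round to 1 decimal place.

Weights sum to 0.9 + 3.4 + 3.1 + 8.1 + 2.2 + 8.0 = 25.7.
Σw·x = 7147.1; x̄ = 7147.1/25.7 ≈ 278.10.
Difference: 278.10 − 231 ≈ 47.10.

≈ 47.1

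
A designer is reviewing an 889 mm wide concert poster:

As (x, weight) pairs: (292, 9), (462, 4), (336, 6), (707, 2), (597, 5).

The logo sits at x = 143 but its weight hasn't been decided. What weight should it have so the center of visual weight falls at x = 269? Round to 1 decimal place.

w ≈ 30.9

Known weights sum to 9 + 4 + 6 + 2 + 5 = 26; their moment is 9·292 + 4·462 + 6·336 + 2·707 + 5·597 = 10891.
Balance at x = 269 requires (10891 + w·143) / (26 + w) = 269.
Solving: w = (269·26 − 10891) / (143 − 269) = -3897 / -126 ≈ 30.93.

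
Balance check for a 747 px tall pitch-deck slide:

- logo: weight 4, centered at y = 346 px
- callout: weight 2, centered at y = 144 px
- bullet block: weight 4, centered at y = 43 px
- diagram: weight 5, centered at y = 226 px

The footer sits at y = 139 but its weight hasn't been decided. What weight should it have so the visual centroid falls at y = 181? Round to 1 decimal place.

Known weights sum to 4 + 2 + 4 + 5 = 15; their moment is 4·346 + 2·144 + 4·43 + 5·226 = 2974.
Set Σw·y/Σw = 181: (2974 + 139w) = 181·(15 + w).
Rearranging, w·(139 − 181) = 181·15 − 2974 = -259, so w ≈ -259/-42 = 6.17.

w ≈ 6.2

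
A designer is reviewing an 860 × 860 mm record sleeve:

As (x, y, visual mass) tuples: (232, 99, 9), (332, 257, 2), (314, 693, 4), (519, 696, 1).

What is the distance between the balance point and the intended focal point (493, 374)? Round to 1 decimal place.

≈ 221.2 mm

Total weight = 9 + 2 + 4 + 1 = 16.
x: (9·232 + 2·332 + 4·314 + 1·519) / 16 = 4527 / 16 ≈ 282.94
y: (9·99 + 2·257 + 4·693 + 1·696) / 16 = 4873 / 16 ≈ 304.56
From (493, 374): dx = -210.06, dy = -69.44, so the distance is √(dx²+dy²) ≈ 221.24.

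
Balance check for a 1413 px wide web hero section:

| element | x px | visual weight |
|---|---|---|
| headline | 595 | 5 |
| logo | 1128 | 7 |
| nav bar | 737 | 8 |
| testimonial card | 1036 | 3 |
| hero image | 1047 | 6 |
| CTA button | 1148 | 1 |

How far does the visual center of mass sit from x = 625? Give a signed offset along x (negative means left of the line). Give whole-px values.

Total weight = 5 + 7 + 8 + 3 + 6 + 1 = 30.
Σw·x = 5·595 + 7·1128 + 8·737 + 3·1036 + 6·1047 + 1·1148 = 27305, so x̄ = 27305/30 ≈ 910.17.
Offset from x = 625: 910.17 − 625 ≈ 285.17.

≈ 285 px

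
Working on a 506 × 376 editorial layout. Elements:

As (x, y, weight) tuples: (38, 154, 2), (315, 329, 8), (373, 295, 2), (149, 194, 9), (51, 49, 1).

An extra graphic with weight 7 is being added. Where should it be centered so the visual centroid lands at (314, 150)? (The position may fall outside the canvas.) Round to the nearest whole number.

(625, -139)

After adding the extra graphic, total weight = 2 + 8 + 2 + 9 + 1 + 7 = 29.
x: target moment 29×314 = 9106; current 2·38 + 8·315 + 2·373 + 9·149 + 1·51 = 4734; the extra graphic supplies 4372, so x = 4372/7 ≈ 624.57.
y: target moment 29×150 = 4350; current 2·154 + 8·329 + 2·295 + 9·194 + 1·49 = 5325; the extra graphic supplies -975, so y = -975/7 ≈ -139.29.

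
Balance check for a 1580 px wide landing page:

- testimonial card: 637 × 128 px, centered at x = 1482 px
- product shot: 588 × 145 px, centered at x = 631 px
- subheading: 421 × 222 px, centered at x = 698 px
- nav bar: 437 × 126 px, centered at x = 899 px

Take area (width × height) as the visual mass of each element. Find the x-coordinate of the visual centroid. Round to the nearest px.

Areas: testimonial card 637·128 = 81536, product shot 588·145 = 85260, subheading 421·222 = 93462, nav bar 437·126 = 55062. Total weight = 315320.
x: (81536·1482 + 85260·631 + 93462·698 + 55062·899) / 315320 = 289372626 / 315320 ≈ 917.71

x ≈ 918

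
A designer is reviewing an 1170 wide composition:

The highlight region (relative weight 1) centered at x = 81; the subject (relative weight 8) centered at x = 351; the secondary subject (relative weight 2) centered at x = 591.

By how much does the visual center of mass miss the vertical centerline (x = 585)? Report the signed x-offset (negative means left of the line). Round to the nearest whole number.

≈ -215

Σw = 1 + 8 + 2 = 11.
x: (1·81 + 8·351 + 2·591) / 11 = 4071 / 11 ≈ 370.09
Offset from x = 585: 370.09 − 585 ≈ -214.91.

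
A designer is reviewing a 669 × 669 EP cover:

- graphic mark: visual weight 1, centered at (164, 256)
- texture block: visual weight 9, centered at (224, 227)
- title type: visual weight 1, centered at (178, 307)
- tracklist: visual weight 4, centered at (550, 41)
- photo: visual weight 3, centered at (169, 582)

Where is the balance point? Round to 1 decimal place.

Σw = 1 + 9 + 1 + 4 + 3 = 18.
x-moment: 1·164 + 9·224 + 1·178 + 4·550 + 3·169 = 5065; centroid 5065/18 ≈ 281.39.
y-moment: 1·256 + 9·227 + 1·307 + 4·41 + 3·582 = 4516; centroid 4516/18 ≈ 250.89.

(281.4, 250.9)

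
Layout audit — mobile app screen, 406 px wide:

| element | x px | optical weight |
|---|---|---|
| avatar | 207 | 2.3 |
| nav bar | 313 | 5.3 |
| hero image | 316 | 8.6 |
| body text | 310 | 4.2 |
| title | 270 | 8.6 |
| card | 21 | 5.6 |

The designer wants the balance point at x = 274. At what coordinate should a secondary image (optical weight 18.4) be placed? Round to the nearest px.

With the secondary image, Σw becomes 2.3 + 5.3 + 8.6 + 4.2 + 8.6 + 5.6 + 18.4 = 53.0.
x: target moment 53.0×274 = 14522.0; current 2.3·207 + 5.3·313 + 8.6·316 + 4.2·310 + 8.6·270 + 5.6·21 = 8594.2; the secondary image supplies 5927.8, so x = 5927.8/18.4 ≈ 322.16.

x ≈ 322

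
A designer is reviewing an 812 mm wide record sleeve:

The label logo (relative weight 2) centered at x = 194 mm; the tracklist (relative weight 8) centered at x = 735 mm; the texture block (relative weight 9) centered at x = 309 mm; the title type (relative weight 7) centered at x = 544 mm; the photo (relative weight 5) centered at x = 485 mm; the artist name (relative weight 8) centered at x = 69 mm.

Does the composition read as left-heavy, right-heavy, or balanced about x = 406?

balanced

Total weight = 2 + 8 + 9 + 7 + 5 + 8 = 39.
x: (2·194 + 8·735 + 9·309 + 7·544 + 5·485 + 8·69) / 39 = 15834 / 39 ≈ 406.00
The centroid 406.00 matches the midline at 406, so the layout is balanced.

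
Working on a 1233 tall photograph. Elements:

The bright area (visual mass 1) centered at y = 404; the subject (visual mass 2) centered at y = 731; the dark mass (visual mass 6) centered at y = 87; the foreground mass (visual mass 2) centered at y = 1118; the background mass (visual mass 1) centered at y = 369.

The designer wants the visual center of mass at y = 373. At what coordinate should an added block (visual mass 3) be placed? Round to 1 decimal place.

After adding the added block, total weight = 1 + 2 + 6 + 2 + 1 + 3 = 15.
Along y: (4993 + 3·y) / 15 = 373 (existing moment 1·404 + 2·731 + 6·87 + 2·1118 + 1·369 = 4993) ⇒ y = (5595 − 4993) / 3 ≈ 200.67.

y ≈ 200.7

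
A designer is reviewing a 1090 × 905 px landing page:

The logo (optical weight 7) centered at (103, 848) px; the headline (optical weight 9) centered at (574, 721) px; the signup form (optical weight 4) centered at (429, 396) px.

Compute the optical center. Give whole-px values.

Σw = 7 + 9 + 4 = 20.
x: (7·103 + 9·574 + 4·429) / 20 = 7603 / 20 ≈ 380.15
y: (7·848 + 9·721 + 4·396) / 20 = 14009 / 20 ≈ 700.45

(380, 700)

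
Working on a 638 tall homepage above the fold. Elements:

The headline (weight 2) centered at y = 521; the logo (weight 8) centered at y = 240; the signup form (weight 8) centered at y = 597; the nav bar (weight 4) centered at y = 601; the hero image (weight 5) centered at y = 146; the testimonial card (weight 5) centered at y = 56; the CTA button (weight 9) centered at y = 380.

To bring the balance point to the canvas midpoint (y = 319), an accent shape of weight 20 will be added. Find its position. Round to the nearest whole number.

y ≈ 244

After adding the accent shape, total weight = 2 + 8 + 8 + 4 + 5 + 5 + 9 + 20 = 61.
y: need Σw·y = 61·319 = 19459. Existing = 2·521 + 8·240 + 8·597 + 4·601 + 5·146 + 5·56 + 9·380 = 14572. Remainder 4887 / 20 ≈ 244.35.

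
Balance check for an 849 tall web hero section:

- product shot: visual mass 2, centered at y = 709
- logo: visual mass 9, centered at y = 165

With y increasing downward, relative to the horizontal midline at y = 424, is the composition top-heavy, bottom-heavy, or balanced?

top-heavy

Weights sum to 2 + 9 = 11.
y: (2·709 + 9·165) / 11 = 2903 / 11 ≈ 263.91
263.9 lies above (smaller y than) the midline 424, so the layout is top-heavy.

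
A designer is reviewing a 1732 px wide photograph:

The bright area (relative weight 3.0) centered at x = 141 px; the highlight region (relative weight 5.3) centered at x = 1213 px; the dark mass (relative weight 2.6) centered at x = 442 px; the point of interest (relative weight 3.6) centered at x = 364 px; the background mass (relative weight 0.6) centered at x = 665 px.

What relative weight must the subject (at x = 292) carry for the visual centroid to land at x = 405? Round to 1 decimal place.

Existing Σw = 15.1 (3.0 + 5.3 + 2.6 + 3.6 + 0.6); existing moment 3.0·141 + 5.3·1213 + 2.6·442 + 3.6·364 + 0.6·665 = 9710.5.
Balance at x = 405 requires (9710.5 + w·292) / (15.1 + w) = 405.
Solving: w = (405·15.1 − 9710.5) / (292 − 405) = -3595.0 / -113 ≈ 31.81.

w ≈ 31.8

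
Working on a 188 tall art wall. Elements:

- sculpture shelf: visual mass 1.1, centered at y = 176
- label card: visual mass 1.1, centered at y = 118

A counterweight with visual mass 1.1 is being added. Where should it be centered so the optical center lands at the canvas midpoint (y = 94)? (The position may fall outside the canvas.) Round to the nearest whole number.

y ≈ -12

New total weight: (1.1 + 1.1) + 1.1 = 3.3.
Along y: (323.4 + 1.1·y) / 3.3 = 94 (existing moment 1.1·176 + 1.1·118 = 323.4) ⇒ y = (310.2 − 323.4) / 1.1 ≈ -12.00.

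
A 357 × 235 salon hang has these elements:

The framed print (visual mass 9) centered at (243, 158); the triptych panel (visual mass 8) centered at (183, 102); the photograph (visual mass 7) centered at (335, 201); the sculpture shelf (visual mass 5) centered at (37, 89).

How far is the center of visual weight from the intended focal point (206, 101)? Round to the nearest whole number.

≈ 41

Σw = 9 + 8 + 7 + 5 = 29.
x: (9·243 + 8·183 + 7·335 + 5·37) / 29 = 6181 / 29 ≈ 213.14
y: (9·158 + 8·102 + 7·201 + 5·89) / 29 = 4090 / 29 ≈ 141.03
Relative to (206, 101): Δ = (7.14, 40.03); |Δ| = √(7.14² + 40.03²) ≈ 40.67.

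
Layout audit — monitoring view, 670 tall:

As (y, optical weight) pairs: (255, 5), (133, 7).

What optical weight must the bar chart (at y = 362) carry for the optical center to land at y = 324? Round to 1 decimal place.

w ≈ 44.3

Known weights sum to 5 + 7 = 12; their moment is 5·255 + 7·133 = 2206.
Set Σw·y/Σw = 324: (2206 + 362w) = 324·(12 + w).
Rearranging, w·(362 − 324) = 324·12 − 2206 = 1682, so w ≈ 1682/38 = 44.26.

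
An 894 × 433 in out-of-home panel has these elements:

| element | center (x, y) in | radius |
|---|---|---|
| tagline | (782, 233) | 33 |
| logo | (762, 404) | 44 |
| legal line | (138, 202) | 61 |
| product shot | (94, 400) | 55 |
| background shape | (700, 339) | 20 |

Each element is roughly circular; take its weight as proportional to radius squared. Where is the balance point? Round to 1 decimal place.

(334.7, 308.0)

r² weights: tagline 33² = 1089, logo 44² = 1936, legal line 61² = 3721, product shot 55² = 3025, background shape 20² = 400. Total = 10171.
x-moment: 1089·782 + 1936·762 + 3721·138 + 3025·94 + 400·700 = 3404678; centroid 3404678/10171 ≈ 334.74.
y-moment: 1089·233 + 1936·404 + 3721·202 + 3025·400 + 400·339 = 3133123; centroid 3133123/10171 ≈ 308.04.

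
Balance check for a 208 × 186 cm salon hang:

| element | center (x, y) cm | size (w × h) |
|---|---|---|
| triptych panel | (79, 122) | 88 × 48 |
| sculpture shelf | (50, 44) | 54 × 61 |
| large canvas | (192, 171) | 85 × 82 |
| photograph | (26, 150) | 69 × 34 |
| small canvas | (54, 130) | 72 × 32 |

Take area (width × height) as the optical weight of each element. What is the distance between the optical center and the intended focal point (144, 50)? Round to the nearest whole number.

Areas: triptych panel 88·48 = 4224, sculpture shelf 54·61 = 3294, large canvas 85·82 = 6970, photograph 69·34 = 2346, small canvas 72·32 = 2304. Total weight = 19138.
x-moment: 4224·79 + 3294·50 + 6970·192 + 2346·26 + 2304·54 = 2022048; centroid 2022048/19138 ≈ 105.66.
y-moment: 4224·122 + 3294·44 + 6970·171 + 2346·150 + 2304·130 = 2503554; centroid 2503554/19138 ≈ 130.82.
Relative to (144, 50): Δ = (-38.34, 80.82); |Δ| = √(-38.34² + 80.82²) ≈ 89.45.

≈ 89 cm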